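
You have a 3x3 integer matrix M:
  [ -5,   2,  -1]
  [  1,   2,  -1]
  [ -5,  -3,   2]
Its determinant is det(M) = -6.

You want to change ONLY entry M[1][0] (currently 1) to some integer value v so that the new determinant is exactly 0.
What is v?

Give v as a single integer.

det is linear in entry M[1][0]: det = old_det + (v - 1) * C_10
Cofactor C_10 = -1
Want det = 0: -6 + (v - 1) * -1 = 0
  (v - 1) = 6 / -1 = -6
  v = 1 + (-6) = -5

Answer: -5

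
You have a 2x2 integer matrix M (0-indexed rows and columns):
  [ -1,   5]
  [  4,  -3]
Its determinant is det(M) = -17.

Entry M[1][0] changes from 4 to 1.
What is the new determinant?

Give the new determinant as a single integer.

Answer: -2

Derivation:
det is linear in row 1: changing M[1][0] by delta changes det by delta * cofactor(1,0).
Cofactor C_10 = (-1)^(1+0) * minor(1,0) = -5
Entry delta = 1 - 4 = -3
Det delta = -3 * -5 = 15
New det = -17 + 15 = -2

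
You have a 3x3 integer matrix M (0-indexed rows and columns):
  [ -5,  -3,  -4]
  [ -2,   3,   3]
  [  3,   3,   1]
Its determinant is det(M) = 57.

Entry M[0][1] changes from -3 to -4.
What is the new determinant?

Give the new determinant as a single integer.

det is linear in row 0: changing M[0][1] by delta changes det by delta * cofactor(0,1).
Cofactor C_01 = (-1)^(0+1) * minor(0,1) = 11
Entry delta = -4 - -3 = -1
Det delta = -1 * 11 = -11
New det = 57 + -11 = 46

Answer: 46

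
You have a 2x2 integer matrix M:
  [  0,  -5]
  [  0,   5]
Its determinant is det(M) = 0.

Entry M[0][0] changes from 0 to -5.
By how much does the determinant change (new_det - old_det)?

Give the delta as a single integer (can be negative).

Cofactor C_00 = 5
Entry delta = -5 - 0 = -5
Det delta = entry_delta * cofactor = -5 * 5 = -25

Answer: -25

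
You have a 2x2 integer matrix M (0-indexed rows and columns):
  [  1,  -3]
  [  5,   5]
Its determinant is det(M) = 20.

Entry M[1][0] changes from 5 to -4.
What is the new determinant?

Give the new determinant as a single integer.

det is linear in row 1: changing M[1][0] by delta changes det by delta * cofactor(1,0).
Cofactor C_10 = (-1)^(1+0) * minor(1,0) = 3
Entry delta = -4 - 5 = -9
Det delta = -9 * 3 = -27
New det = 20 + -27 = -7

Answer: -7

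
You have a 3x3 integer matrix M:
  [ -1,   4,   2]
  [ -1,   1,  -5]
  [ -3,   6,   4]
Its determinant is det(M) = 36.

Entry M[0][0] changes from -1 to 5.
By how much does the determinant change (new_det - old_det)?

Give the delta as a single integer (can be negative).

Cofactor C_00 = 34
Entry delta = 5 - -1 = 6
Det delta = entry_delta * cofactor = 6 * 34 = 204

Answer: 204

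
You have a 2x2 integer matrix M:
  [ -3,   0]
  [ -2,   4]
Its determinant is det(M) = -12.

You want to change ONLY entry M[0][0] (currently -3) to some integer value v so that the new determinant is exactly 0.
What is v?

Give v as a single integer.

Answer: 0

Derivation:
det is linear in entry M[0][0]: det = old_det + (v - -3) * C_00
Cofactor C_00 = 4
Want det = 0: -12 + (v - -3) * 4 = 0
  (v - -3) = 12 / 4 = 3
  v = -3 + (3) = 0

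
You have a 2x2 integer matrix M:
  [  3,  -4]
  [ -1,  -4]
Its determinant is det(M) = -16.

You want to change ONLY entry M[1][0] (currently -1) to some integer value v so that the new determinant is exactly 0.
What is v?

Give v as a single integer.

Answer: 3

Derivation:
det is linear in entry M[1][0]: det = old_det + (v - -1) * C_10
Cofactor C_10 = 4
Want det = 0: -16 + (v - -1) * 4 = 0
  (v - -1) = 16 / 4 = 4
  v = -1 + (4) = 3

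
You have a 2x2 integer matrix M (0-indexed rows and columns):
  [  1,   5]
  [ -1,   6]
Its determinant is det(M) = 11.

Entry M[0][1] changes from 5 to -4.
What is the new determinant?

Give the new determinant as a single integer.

det is linear in row 0: changing M[0][1] by delta changes det by delta * cofactor(0,1).
Cofactor C_01 = (-1)^(0+1) * minor(0,1) = 1
Entry delta = -4 - 5 = -9
Det delta = -9 * 1 = -9
New det = 11 + -9 = 2

Answer: 2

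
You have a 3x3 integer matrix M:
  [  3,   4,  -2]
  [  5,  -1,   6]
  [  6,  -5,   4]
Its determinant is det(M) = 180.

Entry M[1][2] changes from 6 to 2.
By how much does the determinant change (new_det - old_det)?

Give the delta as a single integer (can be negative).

Answer: -156

Derivation:
Cofactor C_12 = 39
Entry delta = 2 - 6 = -4
Det delta = entry_delta * cofactor = -4 * 39 = -156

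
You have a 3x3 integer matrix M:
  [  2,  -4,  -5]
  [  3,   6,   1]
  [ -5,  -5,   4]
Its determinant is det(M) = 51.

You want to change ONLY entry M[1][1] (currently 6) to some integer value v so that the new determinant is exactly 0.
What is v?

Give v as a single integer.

det is linear in entry M[1][1]: det = old_det + (v - 6) * C_11
Cofactor C_11 = -17
Want det = 0: 51 + (v - 6) * -17 = 0
  (v - 6) = -51 / -17 = 3
  v = 6 + (3) = 9

Answer: 9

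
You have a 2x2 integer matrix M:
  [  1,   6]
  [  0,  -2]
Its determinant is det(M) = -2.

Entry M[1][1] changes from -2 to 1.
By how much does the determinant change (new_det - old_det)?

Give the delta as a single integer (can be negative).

Cofactor C_11 = 1
Entry delta = 1 - -2 = 3
Det delta = entry_delta * cofactor = 3 * 1 = 3

Answer: 3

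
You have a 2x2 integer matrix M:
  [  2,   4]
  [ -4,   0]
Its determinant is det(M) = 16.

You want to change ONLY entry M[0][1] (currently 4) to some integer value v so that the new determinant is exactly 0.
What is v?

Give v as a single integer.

Answer: 0

Derivation:
det is linear in entry M[0][1]: det = old_det + (v - 4) * C_01
Cofactor C_01 = 4
Want det = 0: 16 + (v - 4) * 4 = 0
  (v - 4) = -16 / 4 = -4
  v = 4 + (-4) = 0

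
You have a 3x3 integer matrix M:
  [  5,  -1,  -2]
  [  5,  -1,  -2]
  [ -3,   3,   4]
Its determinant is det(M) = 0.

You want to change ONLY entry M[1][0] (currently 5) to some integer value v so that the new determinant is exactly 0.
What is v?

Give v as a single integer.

Answer: 5

Derivation:
det is linear in entry M[1][0]: det = old_det + (v - 5) * C_10
Cofactor C_10 = -2
Want det = 0: 0 + (v - 5) * -2 = 0
  (v - 5) = 0 / -2 = 0
  v = 5 + (0) = 5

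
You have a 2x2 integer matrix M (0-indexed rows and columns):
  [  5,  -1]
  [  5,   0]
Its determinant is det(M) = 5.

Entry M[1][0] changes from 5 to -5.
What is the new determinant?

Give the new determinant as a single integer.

det is linear in row 1: changing M[1][0] by delta changes det by delta * cofactor(1,0).
Cofactor C_10 = (-1)^(1+0) * minor(1,0) = 1
Entry delta = -5 - 5 = -10
Det delta = -10 * 1 = -10
New det = 5 + -10 = -5

Answer: -5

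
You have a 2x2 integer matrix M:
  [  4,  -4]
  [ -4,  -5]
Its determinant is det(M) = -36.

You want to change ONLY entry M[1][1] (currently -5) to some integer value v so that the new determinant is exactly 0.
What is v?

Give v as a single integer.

det is linear in entry M[1][1]: det = old_det + (v - -5) * C_11
Cofactor C_11 = 4
Want det = 0: -36 + (v - -5) * 4 = 0
  (v - -5) = 36 / 4 = 9
  v = -5 + (9) = 4

Answer: 4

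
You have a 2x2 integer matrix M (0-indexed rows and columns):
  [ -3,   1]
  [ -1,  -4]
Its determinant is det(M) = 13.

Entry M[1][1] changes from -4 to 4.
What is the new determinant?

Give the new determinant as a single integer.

det is linear in row 1: changing M[1][1] by delta changes det by delta * cofactor(1,1).
Cofactor C_11 = (-1)^(1+1) * minor(1,1) = -3
Entry delta = 4 - -4 = 8
Det delta = 8 * -3 = -24
New det = 13 + -24 = -11

Answer: -11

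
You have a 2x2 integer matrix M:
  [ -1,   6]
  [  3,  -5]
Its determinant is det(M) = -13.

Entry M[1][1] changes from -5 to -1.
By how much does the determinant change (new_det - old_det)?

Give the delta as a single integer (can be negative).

Cofactor C_11 = -1
Entry delta = -1 - -5 = 4
Det delta = entry_delta * cofactor = 4 * -1 = -4

Answer: -4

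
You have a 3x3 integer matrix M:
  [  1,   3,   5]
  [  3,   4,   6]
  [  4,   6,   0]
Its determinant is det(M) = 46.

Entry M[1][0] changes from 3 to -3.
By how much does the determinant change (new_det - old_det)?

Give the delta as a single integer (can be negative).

Cofactor C_10 = 30
Entry delta = -3 - 3 = -6
Det delta = entry_delta * cofactor = -6 * 30 = -180

Answer: -180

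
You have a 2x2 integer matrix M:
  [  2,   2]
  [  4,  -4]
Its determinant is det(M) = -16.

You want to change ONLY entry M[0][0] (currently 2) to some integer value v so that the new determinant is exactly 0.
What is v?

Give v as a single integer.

det is linear in entry M[0][0]: det = old_det + (v - 2) * C_00
Cofactor C_00 = -4
Want det = 0: -16 + (v - 2) * -4 = 0
  (v - 2) = 16 / -4 = -4
  v = 2 + (-4) = -2

Answer: -2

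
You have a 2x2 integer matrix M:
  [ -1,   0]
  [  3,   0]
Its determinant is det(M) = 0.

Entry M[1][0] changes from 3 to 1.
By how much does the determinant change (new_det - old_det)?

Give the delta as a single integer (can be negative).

Cofactor C_10 = 0
Entry delta = 1 - 3 = -2
Det delta = entry_delta * cofactor = -2 * 0 = 0

Answer: 0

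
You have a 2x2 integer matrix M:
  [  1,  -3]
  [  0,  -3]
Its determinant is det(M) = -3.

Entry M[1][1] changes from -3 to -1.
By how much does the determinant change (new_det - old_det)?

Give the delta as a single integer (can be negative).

Answer: 2

Derivation:
Cofactor C_11 = 1
Entry delta = -1 - -3 = 2
Det delta = entry_delta * cofactor = 2 * 1 = 2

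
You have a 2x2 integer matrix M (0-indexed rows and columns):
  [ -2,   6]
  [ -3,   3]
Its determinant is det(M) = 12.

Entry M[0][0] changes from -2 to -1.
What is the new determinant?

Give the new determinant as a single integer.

det is linear in row 0: changing M[0][0] by delta changes det by delta * cofactor(0,0).
Cofactor C_00 = (-1)^(0+0) * minor(0,0) = 3
Entry delta = -1 - -2 = 1
Det delta = 1 * 3 = 3
New det = 12 + 3 = 15

Answer: 15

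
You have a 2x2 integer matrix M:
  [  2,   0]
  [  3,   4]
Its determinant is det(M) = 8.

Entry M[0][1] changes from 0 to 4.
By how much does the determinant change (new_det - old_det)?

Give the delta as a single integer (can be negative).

Answer: -12

Derivation:
Cofactor C_01 = -3
Entry delta = 4 - 0 = 4
Det delta = entry_delta * cofactor = 4 * -3 = -12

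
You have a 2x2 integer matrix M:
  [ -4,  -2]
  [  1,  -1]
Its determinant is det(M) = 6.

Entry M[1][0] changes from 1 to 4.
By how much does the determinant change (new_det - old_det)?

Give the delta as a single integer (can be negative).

Answer: 6

Derivation:
Cofactor C_10 = 2
Entry delta = 4 - 1 = 3
Det delta = entry_delta * cofactor = 3 * 2 = 6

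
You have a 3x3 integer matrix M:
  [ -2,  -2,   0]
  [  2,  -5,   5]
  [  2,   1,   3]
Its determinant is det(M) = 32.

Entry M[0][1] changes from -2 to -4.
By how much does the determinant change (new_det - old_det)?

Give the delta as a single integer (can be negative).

Answer: -8

Derivation:
Cofactor C_01 = 4
Entry delta = -4 - -2 = -2
Det delta = entry_delta * cofactor = -2 * 4 = -8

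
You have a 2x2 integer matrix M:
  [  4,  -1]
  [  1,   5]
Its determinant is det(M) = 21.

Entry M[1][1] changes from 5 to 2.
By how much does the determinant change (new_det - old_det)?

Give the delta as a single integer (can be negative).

Answer: -12

Derivation:
Cofactor C_11 = 4
Entry delta = 2 - 5 = -3
Det delta = entry_delta * cofactor = -3 * 4 = -12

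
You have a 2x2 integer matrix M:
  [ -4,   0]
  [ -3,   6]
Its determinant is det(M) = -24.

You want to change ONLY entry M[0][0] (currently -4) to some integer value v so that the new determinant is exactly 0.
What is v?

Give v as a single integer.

Answer: 0

Derivation:
det is linear in entry M[0][0]: det = old_det + (v - -4) * C_00
Cofactor C_00 = 6
Want det = 0: -24 + (v - -4) * 6 = 0
  (v - -4) = 24 / 6 = 4
  v = -4 + (4) = 0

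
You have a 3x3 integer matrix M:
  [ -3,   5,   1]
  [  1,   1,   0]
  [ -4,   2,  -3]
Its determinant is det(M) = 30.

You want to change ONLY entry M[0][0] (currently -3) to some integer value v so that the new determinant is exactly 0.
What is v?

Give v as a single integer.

det is linear in entry M[0][0]: det = old_det + (v - -3) * C_00
Cofactor C_00 = -3
Want det = 0: 30 + (v - -3) * -3 = 0
  (v - -3) = -30 / -3 = 10
  v = -3 + (10) = 7

Answer: 7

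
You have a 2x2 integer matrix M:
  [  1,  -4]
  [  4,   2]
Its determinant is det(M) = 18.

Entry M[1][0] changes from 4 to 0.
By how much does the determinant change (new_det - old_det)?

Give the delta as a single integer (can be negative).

Cofactor C_10 = 4
Entry delta = 0 - 4 = -4
Det delta = entry_delta * cofactor = -4 * 4 = -16

Answer: -16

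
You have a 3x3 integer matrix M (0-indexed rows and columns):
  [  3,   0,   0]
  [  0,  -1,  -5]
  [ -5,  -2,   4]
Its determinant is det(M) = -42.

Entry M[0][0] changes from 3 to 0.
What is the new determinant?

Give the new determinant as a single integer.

det is linear in row 0: changing M[0][0] by delta changes det by delta * cofactor(0,0).
Cofactor C_00 = (-1)^(0+0) * minor(0,0) = -14
Entry delta = 0 - 3 = -3
Det delta = -3 * -14 = 42
New det = -42 + 42 = 0

Answer: 0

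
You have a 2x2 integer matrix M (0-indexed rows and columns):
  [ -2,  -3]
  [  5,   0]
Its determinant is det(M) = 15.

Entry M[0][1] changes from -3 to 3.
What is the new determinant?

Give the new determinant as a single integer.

Answer: -15

Derivation:
det is linear in row 0: changing M[0][1] by delta changes det by delta * cofactor(0,1).
Cofactor C_01 = (-1)^(0+1) * minor(0,1) = -5
Entry delta = 3 - -3 = 6
Det delta = 6 * -5 = -30
New det = 15 + -30 = -15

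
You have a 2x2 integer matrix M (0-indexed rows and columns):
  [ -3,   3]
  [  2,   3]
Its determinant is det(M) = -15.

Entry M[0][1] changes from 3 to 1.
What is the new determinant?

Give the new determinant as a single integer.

det is linear in row 0: changing M[0][1] by delta changes det by delta * cofactor(0,1).
Cofactor C_01 = (-1)^(0+1) * minor(0,1) = -2
Entry delta = 1 - 3 = -2
Det delta = -2 * -2 = 4
New det = -15 + 4 = -11

Answer: -11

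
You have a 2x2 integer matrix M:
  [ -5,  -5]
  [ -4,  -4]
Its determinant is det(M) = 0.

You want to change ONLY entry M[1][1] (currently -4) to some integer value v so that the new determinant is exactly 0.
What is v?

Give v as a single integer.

det is linear in entry M[1][1]: det = old_det + (v - -4) * C_11
Cofactor C_11 = -5
Want det = 0: 0 + (v - -4) * -5 = 0
  (v - -4) = 0 / -5 = 0
  v = -4 + (0) = -4

Answer: -4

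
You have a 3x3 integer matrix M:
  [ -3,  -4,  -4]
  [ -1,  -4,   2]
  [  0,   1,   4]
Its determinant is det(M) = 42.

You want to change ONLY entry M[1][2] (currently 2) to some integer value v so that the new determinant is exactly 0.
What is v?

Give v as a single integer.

Answer: -12

Derivation:
det is linear in entry M[1][2]: det = old_det + (v - 2) * C_12
Cofactor C_12 = 3
Want det = 0: 42 + (v - 2) * 3 = 0
  (v - 2) = -42 / 3 = -14
  v = 2 + (-14) = -12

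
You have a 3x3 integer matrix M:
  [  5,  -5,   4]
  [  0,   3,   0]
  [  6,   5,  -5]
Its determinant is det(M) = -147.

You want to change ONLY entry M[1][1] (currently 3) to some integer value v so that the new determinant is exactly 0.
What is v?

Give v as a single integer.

Answer: 0

Derivation:
det is linear in entry M[1][1]: det = old_det + (v - 3) * C_11
Cofactor C_11 = -49
Want det = 0: -147 + (v - 3) * -49 = 0
  (v - 3) = 147 / -49 = -3
  v = 3 + (-3) = 0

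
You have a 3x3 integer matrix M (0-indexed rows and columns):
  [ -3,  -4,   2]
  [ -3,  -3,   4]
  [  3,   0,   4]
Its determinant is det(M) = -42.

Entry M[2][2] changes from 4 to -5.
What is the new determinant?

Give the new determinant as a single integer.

Answer: -15

Derivation:
det is linear in row 2: changing M[2][2] by delta changes det by delta * cofactor(2,2).
Cofactor C_22 = (-1)^(2+2) * minor(2,2) = -3
Entry delta = -5 - 4 = -9
Det delta = -9 * -3 = 27
New det = -42 + 27 = -15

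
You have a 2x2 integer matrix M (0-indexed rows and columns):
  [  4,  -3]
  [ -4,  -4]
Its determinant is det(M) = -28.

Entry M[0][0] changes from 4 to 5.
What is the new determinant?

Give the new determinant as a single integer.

det is linear in row 0: changing M[0][0] by delta changes det by delta * cofactor(0,0).
Cofactor C_00 = (-1)^(0+0) * minor(0,0) = -4
Entry delta = 5 - 4 = 1
Det delta = 1 * -4 = -4
New det = -28 + -4 = -32

Answer: -32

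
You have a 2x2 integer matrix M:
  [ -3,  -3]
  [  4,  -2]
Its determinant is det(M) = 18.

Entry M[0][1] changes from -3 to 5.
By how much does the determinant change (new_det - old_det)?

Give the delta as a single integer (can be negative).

Answer: -32

Derivation:
Cofactor C_01 = -4
Entry delta = 5 - -3 = 8
Det delta = entry_delta * cofactor = 8 * -4 = -32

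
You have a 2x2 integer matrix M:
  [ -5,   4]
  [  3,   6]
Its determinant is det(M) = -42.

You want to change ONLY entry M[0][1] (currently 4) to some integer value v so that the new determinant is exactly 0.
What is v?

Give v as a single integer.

Answer: -10

Derivation:
det is linear in entry M[0][1]: det = old_det + (v - 4) * C_01
Cofactor C_01 = -3
Want det = 0: -42 + (v - 4) * -3 = 0
  (v - 4) = 42 / -3 = -14
  v = 4 + (-14) = -10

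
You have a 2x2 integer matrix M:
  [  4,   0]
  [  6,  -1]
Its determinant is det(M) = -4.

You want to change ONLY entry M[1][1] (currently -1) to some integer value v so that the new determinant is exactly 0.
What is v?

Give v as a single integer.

det is linear in entry M[1][1]: det = old_det + (v - -1) * C_11
Cofactor C_11 = 4
Want det = 0: -4 + (v - -1) * 4 = 0
  (v - -1) = 4 / 4 = 1
  v = -1 + (1) = 0

Answer: 0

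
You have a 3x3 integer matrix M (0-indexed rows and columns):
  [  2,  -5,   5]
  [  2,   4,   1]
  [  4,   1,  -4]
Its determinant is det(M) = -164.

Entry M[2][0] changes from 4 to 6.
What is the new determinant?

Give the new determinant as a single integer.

det is linear in row 2: changing M[2][0] by delta changes det by delta * cofactor(2,0).
Cofactor C_20 = (-1)^(2+0) * minor(2,0) = -25
Entry delta = 6 - 4 = 2
Det delta = 2 * -25 = -50
New det = -164 + -50 = -214

Answer: -214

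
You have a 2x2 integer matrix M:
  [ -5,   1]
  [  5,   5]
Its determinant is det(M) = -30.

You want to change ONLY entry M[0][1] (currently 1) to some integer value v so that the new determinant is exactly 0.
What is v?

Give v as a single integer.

det is linear in entry M[0][1]: det = old_det + (v - 1) * C_01
Cofactor C_01 = -5
Want det = 0: -30 + (v - 1) * -5 = 0
  (v - 1) = 30 / -5 = -6
  v = 1 + (-6) = -5

Answer: -5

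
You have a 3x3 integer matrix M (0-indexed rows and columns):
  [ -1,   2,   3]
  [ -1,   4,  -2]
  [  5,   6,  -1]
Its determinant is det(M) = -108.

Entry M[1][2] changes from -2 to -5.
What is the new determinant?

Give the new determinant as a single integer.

det is linear in row 1: changing M[1][2] by delta changes det by delta * cofactor(1,2).
Cofactor C_12 = (-1)^(1+2) * minor(1,2) = 16
Entry delta = -5 - -2 = -3
Det delta = -3 * 16 = -48
New det = -108 + -48 = -156

Answer: -156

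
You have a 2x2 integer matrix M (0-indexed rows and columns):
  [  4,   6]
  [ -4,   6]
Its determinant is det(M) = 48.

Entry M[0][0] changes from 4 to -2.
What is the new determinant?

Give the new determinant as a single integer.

Answer: 12

Derivation:
det is linear in row 0: changing M[0][0] by delta changes det by delta * cofactor(0,0).
Cofactor C_00 = (-1)^(0+0) * minor(0,0) = 6
Entry delta = -2 - 4 = -6
Det delta = -6 * 6 = -36
New det = 48 + -36 = 12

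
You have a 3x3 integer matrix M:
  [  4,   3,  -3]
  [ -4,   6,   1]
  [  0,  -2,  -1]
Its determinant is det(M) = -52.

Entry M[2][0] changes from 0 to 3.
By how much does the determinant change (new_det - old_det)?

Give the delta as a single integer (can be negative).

Answer: 63

Derivation:
Cofactor C_20 = 21
Entry delta = 3 - 0 = 3
Det delta = entry_delta * cofactor = 3 * 21 = 63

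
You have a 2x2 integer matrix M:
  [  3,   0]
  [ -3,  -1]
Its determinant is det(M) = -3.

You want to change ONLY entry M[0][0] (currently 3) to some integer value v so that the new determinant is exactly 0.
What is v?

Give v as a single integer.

Answer: 0

Derivation:
det is linear in entry M[0][0]: det = old_det + (v - 3) * C_00
Cofactor C_00 = -1
Want det = 0: -3 + (v - 3) * -1 = 0
  (v - 3) = 3 / -1 = -3
  v = 3 + (-3) = 0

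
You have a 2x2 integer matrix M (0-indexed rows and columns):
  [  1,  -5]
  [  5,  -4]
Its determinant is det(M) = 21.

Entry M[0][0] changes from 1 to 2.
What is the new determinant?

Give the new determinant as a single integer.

det is linear in row 0: changing M[0][0] by delta changes det by delta * cofactor(0,0).
Cofactor C_00 = (-1)^(0+0) * minor(0,0) = -4
Entry delta = 2 - 1 = 1
Det delta = 1 * -4 = -4
New det = 21 + -4 = 17

Answer: 17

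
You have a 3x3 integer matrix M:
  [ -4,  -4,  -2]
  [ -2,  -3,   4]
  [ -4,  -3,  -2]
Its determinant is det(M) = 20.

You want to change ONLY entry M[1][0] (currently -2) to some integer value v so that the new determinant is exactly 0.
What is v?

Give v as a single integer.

det is linear in entry M[1][0]: det = old_det + (v - -2) * C_10
Cofactor C_10 = -2
Want det = 0: 20 + (v - -2) * -2 = 0
  (v - -2) = -20 / -2 = 10
  v = -2 + (10) = 8

Answer: 8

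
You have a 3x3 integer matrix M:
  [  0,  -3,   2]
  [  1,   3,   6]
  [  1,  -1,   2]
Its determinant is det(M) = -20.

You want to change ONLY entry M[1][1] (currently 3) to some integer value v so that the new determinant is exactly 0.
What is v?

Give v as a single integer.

det is linear in entry M[1][1]: det = old_det + (v - 3) * C_11
Cofactor C_11 = -2
Want det = 0: -20 + (v - 3) * -2 = 0
  (v - 3) = 20 / -2 = -10
  v = 3 + (-10) = -7

Answer: -7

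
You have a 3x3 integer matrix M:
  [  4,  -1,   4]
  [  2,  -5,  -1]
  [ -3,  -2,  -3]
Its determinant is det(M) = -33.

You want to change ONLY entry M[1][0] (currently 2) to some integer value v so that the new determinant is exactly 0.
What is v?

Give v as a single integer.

det is linear in entry M[1][0]: det = old_det + (v - 2) * C_10
Cofactor C_10 = -11
Want det = 0: -33 + (v - 2) * -11 = 0
  (v - 2) = 33 / -11 = -3
  v = 2 + (-3) = -1

Answer: -1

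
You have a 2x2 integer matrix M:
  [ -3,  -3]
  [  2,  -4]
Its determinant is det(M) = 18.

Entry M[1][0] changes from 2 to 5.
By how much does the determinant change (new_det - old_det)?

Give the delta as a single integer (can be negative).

Answer: 9

Derivation:
Cofactor C_10 = 3
Entry delta = 5 - 2 = 3
Det delta = entry_delta * cofactor = 3 * 3 = 9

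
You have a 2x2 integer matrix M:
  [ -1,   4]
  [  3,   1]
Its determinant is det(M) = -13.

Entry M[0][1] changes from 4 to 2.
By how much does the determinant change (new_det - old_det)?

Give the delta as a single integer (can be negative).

Cofactor C_01 = -3
Entry delta = 2 - 4 = -2
Det delta = entry_delta * cofactor = -2 * -3 = 6

Answer: 6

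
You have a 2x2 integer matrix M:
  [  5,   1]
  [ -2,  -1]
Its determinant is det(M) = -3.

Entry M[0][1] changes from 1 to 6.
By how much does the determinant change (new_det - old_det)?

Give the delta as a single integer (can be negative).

Answer: 10

Derivation:
Cofactor C_01 = 2
Entry delta = 6 - 1 = 5
Det delta = entry_delta * cofactor = 5 * 2 = 10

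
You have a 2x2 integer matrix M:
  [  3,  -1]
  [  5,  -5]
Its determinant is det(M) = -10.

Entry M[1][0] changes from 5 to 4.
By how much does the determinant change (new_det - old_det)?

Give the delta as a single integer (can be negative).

Cofactor C_10 = 1
Entry delta = 4 - 5 = -1
Det delta = entry_delta * cofactor = -1 * 1 = -1

Answer: -1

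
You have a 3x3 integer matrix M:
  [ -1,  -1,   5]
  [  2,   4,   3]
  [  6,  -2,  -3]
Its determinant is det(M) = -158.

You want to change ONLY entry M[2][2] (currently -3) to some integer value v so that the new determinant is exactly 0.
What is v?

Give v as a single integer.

det is linear in entry M[2][2]: det = old_det + (v - -3) * C_22
Cofactor C_22 = -2
Want det = 0: -158 + (v - -3) * -2 = 0
  (v - -3) = 158 / -2 = -79
  v = -3 + (-79) = -82

Answer: -82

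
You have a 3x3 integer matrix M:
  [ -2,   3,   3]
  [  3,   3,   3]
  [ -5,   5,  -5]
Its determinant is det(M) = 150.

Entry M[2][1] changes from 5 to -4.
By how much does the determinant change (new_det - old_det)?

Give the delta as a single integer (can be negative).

Cofactor C_21 = 15
Entry delta = -4 - 5 = -9
Det delta = entry_delta * cofactor = -9 * 15 = -135

Answer: -135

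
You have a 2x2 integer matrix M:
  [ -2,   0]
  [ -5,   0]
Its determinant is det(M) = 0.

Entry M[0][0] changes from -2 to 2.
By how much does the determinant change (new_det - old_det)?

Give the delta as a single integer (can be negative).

Cofactor C_00 = 0
Entry delta = 2 - -2 = 4
Det delta = entry_delta * cofactor = 4 * 0 = 0

Answer: 0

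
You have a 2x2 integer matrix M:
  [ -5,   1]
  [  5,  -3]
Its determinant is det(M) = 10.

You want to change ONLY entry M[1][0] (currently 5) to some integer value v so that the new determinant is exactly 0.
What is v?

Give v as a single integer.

Answer: 15

Derivation:
det is linear in entry M[1][0]: det = old_det + (v - 5) * C_10
Cofactor C_10 = -1
Want det = 0: 10 + (v - 5) * -1 = 0
  (v - 5) = -10 / -1 = 10
  v = 5 + (10) = 15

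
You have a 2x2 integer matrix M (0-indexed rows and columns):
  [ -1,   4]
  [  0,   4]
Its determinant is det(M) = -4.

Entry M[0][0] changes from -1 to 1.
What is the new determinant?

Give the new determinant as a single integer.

det is linear in row 0: changing M[0][0] by delta changes det by delta * cofactor(0,0).
Cofactor C_00 = (-1)^(0+0) * minor(0,0) = 4
Entry delta = 1 - -1 = 2
Det delta = 2 * 4 = 8
New det = -4 + 8 = 4

Answer: 4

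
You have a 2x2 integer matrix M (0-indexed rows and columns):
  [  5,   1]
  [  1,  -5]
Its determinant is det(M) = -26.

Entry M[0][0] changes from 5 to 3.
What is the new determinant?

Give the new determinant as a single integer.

Answer: -16

Derivation:
det is linear in row 0: changing M[0][0] by delta changes det by delta * cofactor(0,0).
Cofactor C_00 = (-1)^(0+0) * minor(0,0) = -5
Entry delta = 3 - 5 = -2
Det delta = -2 * -5 = 10
New det = -26 + 10 = -16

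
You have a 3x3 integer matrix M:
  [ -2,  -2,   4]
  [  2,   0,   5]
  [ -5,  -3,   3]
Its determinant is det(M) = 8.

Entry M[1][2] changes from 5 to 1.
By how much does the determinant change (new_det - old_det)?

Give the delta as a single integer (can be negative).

Cofactor C_12 = 4
Entry delta = 1 - 5 = -4
Det delta = entry_delta * cofactor = -4 * 4 = -16

Answer: -16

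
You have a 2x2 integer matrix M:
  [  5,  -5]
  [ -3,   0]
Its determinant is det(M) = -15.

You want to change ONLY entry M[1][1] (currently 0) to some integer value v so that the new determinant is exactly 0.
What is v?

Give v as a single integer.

Answer: 3

Derivation:
det is linear in entry M[1][1]: det = old_det + (v - 0) * C_11
Cofactor C_11 = 5
Want det = 0: -15 + (v - 0) * 5 = 0
  (v - 0) = 15 / 5 = 3
  v = 0 + (3) = 3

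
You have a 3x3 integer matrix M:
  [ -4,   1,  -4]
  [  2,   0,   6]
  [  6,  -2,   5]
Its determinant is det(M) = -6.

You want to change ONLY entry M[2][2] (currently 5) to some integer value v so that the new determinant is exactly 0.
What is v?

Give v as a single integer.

det is linear in entry M[2][2]: det = old_det + (v - 5) * C_22
Cofactor C_22 = -2
Want det = 0: -6 + (v - 5) * -2 = 0
  (v - 5) = 6 / -2 = -3
  v = 5 + (-3) = 2

Answer: 2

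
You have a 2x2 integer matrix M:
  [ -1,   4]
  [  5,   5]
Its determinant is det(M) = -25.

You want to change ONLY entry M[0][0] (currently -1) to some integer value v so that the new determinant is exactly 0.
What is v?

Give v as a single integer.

Answer: 4

Derivation:
det is linear in entry M[0][0]: det = old_det + (v - -1) * C_00
Cofactor C_00 = 5
Want det = 0: -25 + (v - -1) * 5 = 0
  (v - -1) = 25 / 5 = 5
  v = -1 + (5) = 4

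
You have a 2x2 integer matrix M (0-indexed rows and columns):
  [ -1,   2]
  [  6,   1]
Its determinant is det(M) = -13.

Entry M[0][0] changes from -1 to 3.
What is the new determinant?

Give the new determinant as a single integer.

Answer: -9

Derivation:
det is linear in row 0: changing M[0][0] by delta changes det by delta * cofactor(0,0).
Cofactor C_00 = (-1)^(0+0) * minor(0,0) = 1
Entry delta = 3 - -1 = 4
Det delta = 4 * 1 = 4
New det = -13 + 4 = -9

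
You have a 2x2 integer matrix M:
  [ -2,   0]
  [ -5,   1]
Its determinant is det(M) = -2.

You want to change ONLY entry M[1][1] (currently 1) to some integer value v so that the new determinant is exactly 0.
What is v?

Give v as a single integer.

Answer: 0

Derivation:
det is linear in entry M[1][1]: det = old_det + (v - 1) * C_11
Cofactor C_11 = -2
Want det = 0: -2 + (v - 1) * -2 = 0
  (v - 1) = 2 / -2 = -1
  v = 1 + (-1) = 0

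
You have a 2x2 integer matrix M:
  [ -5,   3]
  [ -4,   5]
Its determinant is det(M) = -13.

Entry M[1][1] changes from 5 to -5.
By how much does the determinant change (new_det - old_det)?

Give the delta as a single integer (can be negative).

Answer: 50

Derivation:
Cofactor C_11 = -5
Entry delta = -5 - 5 = -10
Det delta = entry_delta * cofactor = -10 * -5 = 50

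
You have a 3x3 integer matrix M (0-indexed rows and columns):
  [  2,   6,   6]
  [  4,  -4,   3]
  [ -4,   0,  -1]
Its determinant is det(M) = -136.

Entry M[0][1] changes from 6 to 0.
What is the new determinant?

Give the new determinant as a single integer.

det is linear in row 0: changing M[0][1] by delta changes det by delta * cofactor(0,1).
Cofactor C_01 = (-1)^(0+1) * minor(0,1) = -8
Entry delta = 0 - 6 = -6
Det delta = -6 * -8 = 48
New det = -136 + 48 = -88

Answer: -88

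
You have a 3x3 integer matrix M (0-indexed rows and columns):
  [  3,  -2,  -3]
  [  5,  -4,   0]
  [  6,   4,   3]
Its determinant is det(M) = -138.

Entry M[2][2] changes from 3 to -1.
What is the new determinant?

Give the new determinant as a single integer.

Answer: -130

Derivation:
det is linear in row 2: changing M[2][2] by delta changes det by delta * cofactor(2,2).
Cofactor C_22 = (-1)^(2+2) * minor(2,2) = -2
Entry delta = -1 - 3 = -4
Det delta = -4 * -2 = 8
New det = -138 + 8 = -130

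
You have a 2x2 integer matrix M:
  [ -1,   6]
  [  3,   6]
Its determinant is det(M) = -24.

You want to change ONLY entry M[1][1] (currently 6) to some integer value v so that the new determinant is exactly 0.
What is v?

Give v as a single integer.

det is linear in entry M[1][1]: det = old_det + (v - 6) * C_11
Cofactor C_11 = -1
Want det = 0: -24 + (v - 6) * -1 = 0
  (v - 6) = 24 / -1 = -24
  v = 6 + (-24) = -18

Answer: -18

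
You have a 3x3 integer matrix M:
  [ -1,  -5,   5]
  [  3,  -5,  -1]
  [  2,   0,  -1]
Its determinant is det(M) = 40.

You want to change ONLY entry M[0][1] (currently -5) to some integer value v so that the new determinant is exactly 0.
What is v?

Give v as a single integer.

det is linear in entry M[0][1]: det = old_det + (v - -5) * C_01
Cofactor C_01 = 1
Want det = 0: 40 + (v - -5) * 1 = 0
  (v - -5) = -40 / 1 = -40
  v = -5 + (-40) = -45

Answer: -45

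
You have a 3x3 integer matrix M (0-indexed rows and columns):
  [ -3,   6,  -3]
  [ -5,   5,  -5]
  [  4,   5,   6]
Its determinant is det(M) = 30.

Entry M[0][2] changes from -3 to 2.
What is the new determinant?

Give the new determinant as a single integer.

det is linear in row 0: changing M[0][2] by delta changes det by delta * cofactor(0,2).
Cofactor C_02 = (-1)^(0+2) * minor(0,2) = -45
Entry delta = 2 - -3 = 5
Det delta = 5 * -45 = -225
New det = 30 + -225 = -195

Answer: -195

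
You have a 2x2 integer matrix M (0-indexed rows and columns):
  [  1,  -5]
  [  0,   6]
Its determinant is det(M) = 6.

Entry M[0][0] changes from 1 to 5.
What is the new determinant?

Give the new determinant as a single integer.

det is linear in row 0: changing M[0][0] by delta changes det by delta * cofactor(0,0).
Cofactor C_00 = (-1)^(0+0) * minor(0,0) = 6
Entry delta = 5 - 1 = 4
Det delta = 4 * 6 = 24
New det = 6 + 24 = 30

Answer: 30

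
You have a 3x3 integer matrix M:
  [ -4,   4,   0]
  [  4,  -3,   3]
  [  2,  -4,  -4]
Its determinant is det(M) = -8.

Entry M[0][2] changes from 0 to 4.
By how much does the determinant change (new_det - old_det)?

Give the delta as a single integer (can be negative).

Cofactor C_02 = -10
Entry delta = 4 - 0 = 4
Det delta = entry_delta * cofactor = 4 * -10 = -40

Answer: -40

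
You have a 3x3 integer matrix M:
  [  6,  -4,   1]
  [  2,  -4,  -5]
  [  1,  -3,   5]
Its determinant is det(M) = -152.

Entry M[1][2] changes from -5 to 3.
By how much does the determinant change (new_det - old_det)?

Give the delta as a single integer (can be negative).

Cofactor C_12 = 14
Entry delta = 3 - -5 = 8
Det delta = entry_delta * cofactor = 8 * 14 = 112

Answer: 112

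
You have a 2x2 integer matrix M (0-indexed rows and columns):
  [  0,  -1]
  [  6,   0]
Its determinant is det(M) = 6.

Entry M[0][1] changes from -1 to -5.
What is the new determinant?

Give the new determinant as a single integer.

Answer: 30

Derivation:
det is linear in row 0: changing M[0][1] by delta changes det by delta * cofactor(0,1).
Cofactor C_01 = (-1)^(0+1) * minor(0,1) = -6
Entry delta = -5 - -1 = -4
Det delta = -4 * -6 = 24
New det = 6 + 24 = 30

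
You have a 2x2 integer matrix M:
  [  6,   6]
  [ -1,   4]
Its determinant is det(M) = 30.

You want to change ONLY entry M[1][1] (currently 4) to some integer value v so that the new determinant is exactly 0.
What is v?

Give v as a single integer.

Answer: -1

Derivation:
det is linear in entry M[1][1]: det = old_det + (v - 4) * C_11
Cofactor C_11 = 6
Want det = 0: 30 + (v - 4) * 6 = 0
  (v - 4) = -30 / 6 = -5
  v = 4 + (-5) = -1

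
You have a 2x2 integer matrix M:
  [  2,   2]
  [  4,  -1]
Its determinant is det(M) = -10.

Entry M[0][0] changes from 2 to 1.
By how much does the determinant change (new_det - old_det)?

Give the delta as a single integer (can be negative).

Cofactor C_00 = -1
Entry delta = 1 - 2 = -1
Det delta = entry_delta * cofactor = -1 * -1 = 1

Answer: 1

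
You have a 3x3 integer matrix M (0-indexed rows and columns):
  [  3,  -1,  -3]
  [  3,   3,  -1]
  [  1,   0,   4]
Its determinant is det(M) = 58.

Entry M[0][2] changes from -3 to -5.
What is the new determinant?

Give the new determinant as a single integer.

det is linear in row 0: changing M[0][2] by delta changes det by delta * cofactor(0,2).
Cofactor C_02 = (-1)^(0+2) * minor(0,2) = -3
Entry delta = -5 - -3 = -2
Det delta = -2 * -3 = 6
New det = 58 + 6 = 64

Answer: 64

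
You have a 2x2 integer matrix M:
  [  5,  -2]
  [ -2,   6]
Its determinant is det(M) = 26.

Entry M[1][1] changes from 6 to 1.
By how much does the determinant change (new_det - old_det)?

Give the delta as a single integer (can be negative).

Answer: -25

Derivation:
Cofactor C_11 = 5
Entry delta = 1 - 6 = -5
Det delta = entry_delta * cofactor = -5 * 5 = -25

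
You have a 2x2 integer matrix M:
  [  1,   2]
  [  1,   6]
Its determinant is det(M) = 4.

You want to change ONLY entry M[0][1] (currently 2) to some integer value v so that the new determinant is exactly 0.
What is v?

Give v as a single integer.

Answer: 6

Derivation:
det is linear in entry M[0][1]: det = old_det + (v - 2) * C_01
Cofactor C_01 = -1
Want det = 0: 4 + (v - 2) * -1 = 0
  (v - 2) = -4 / -1 = 4
  v = 2 + (4) = 6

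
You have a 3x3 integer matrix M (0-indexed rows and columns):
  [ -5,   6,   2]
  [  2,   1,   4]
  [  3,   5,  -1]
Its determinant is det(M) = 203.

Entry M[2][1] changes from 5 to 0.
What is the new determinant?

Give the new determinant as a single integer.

Answer: 83

Derivation:
det is linear in row 2: changing M[2][1] by delta changes det by delta * cofactor(2,1).
Cofactor C_21 = (-1)^(2+1) * minor(2,1) = 24
Entry delta = 0 - 5 = -5
Det delta = -5 * 24 = -120
New det = 203 + -120 = 83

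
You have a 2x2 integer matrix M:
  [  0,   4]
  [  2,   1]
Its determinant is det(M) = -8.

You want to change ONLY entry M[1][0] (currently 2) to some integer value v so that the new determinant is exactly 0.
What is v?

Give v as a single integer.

Answer: 0

Derivation:
det is linear in entry M[1][0]: det = old_det + (v - 2) * C_10
Cofactor C_10 = -4
Want det = 0: -8 + (v - 2) * -4 = 0
  (v - 2) = 8 / -4 = -2
  v = 2 + (-2) = 0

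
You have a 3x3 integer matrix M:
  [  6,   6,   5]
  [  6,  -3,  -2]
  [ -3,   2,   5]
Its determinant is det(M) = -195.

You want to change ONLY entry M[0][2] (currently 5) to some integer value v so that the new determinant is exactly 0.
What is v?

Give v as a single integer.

det is linear in entry M[0][2]: det = old_det + (v - 5) * C_02
Cofactor C_02 = 3
Want det = 0: -195 + (v - 5) * 3 = 0
  (v - 5) = 195 / 3 = 65
  v = 5 + (65) = 70

Answer: 70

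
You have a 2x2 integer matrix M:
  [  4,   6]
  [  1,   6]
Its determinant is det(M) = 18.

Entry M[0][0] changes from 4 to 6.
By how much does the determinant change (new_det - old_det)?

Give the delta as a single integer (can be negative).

Cofactor C_00 = 6
Entry delta = 6 - 4 = 2
Det delta = entry_delta * cofactor = 2 * 6 = 12

Answer: 12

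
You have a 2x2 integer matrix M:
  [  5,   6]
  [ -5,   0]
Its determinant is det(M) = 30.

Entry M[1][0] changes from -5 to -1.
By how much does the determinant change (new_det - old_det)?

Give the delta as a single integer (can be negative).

Answer: -24

Derivation:
Cofactor C_10 = -6
Entry delta = -1 - -5 = 4
Det delta = entry_delta * cofactor = 4 * -6 = -24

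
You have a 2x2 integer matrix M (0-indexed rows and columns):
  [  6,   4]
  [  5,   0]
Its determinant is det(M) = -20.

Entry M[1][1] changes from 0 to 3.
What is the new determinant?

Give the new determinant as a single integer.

Answer: -2

Derivation:
det is linear in row 1: changing M[1][1] by delta changes det by delta * cofactor(1,1).
Cofactor C_11 = (-1)^(1+1) * minor(1,1) = 6
Entry delta = 3 - 0 = 3
Det delta = 3 * 6 = 18
New det = -20 + 18 = -2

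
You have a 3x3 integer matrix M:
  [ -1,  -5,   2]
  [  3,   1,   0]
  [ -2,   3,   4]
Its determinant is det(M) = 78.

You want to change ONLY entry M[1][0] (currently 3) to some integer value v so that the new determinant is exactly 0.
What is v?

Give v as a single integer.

det is linear in entry M[1][0]: det = old_det + (v - 3) * C_10
Cofactor C_10 = 26
Want det = 0: 78 + (v - 3) * 26 = 0
  (v - 3) = -78 / 26 = -3
  v = 3 + (-3) = 0

Answer: 0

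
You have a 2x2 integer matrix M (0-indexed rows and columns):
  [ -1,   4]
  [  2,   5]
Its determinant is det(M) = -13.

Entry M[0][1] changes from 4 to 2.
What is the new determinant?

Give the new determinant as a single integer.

Answer: -9

Derivation:
det is linear in row 0: changing M[0][1] by delta changes det by delta * cofactor(0,1).
Cofactor C_01 = (-1)^(0+1) * minor(0,1) = -2
Entry delta = 2 - 4 = -2
Det delta = -2 * -2 = 4
New det = -13 + 4 = -9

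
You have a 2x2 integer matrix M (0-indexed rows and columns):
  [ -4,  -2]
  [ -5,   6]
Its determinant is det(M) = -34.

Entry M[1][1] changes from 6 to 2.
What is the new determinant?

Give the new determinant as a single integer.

Answer: -18

Derivation:
det is linear in row 1: changing M[1][1] by delta changes det by delta * cofactor(1,1).
Cofactor C_11 = (-1)^(1+1) * minor(1,1) = -4
Entry delta = 2 - 6 = -4
Det delta = -4 * -4 = 16
New det = -34 + 16 = -18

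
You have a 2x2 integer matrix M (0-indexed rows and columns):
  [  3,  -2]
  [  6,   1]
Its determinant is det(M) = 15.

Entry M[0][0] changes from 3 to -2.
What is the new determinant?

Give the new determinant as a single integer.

det is linear in row 0: changing M[0][0] by delta changes det by delta * cofactor(0,0).
Cofactor C_00 = (-1)^(0+0) * minor(0,0) = 1
Entry delta = -2 - 3 = -5
Det delta = -5 * 1 = -5
New det = 15 + -5 = 10

Answer: 10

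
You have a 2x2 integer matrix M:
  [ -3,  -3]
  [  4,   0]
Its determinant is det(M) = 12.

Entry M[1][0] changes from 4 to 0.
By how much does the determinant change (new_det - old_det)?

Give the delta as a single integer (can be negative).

Cofactor C_10 = 3
Entry delta = 0 - 4 = -4
Det delta = entry_delta * cofactor = -4 * 3 = -12

Answer: -12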